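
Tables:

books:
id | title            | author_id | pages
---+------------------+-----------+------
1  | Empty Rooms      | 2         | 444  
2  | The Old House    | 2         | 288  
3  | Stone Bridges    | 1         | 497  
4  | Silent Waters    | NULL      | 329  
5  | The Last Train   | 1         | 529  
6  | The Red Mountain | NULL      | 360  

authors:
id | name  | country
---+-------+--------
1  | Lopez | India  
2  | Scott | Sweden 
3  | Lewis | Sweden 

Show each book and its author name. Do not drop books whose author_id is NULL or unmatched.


LEFT JOIN keeps every row from books (the left table); where author_id has no match in authors, the author columns become NULL. Walk through each book:
  - book 1 (Empty Rooms): author_id=2 -> matches Scott
  - book 2 (The Old House): author_id=2 -> matches Scott
  - book 3 (Stone Bridges): author_id=1 -> matches Lopez
  - book 4 (Silent Waters): author_id=NULL, no match -> kept with NULL
  - book 5 (The Last Train): author_id=1 -> matches Lopez
  - book 6 (The Red Mountain): author_id=NULL, no match -> kept with NULL
All 6 rows appear; 2 have NULL author.

SQL:
SELECT a.title, b.name AS author
FROM books a
LEFT JOIN authors b ON a.author_id = b.id

Result:
title            | author
-----------------+-------
Empty Rooms      | Scott 
The Old House    | Scott 
Stone Bridges    | Lopez 
Silent Waters    | NULL  
The Last Train   | Lopez 
The Red Mountain | NULL  


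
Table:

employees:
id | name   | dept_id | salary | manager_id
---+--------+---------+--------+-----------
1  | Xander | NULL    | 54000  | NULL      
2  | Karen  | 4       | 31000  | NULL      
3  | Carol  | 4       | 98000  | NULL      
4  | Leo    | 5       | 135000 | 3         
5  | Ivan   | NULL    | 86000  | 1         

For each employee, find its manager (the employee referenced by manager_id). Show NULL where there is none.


This is a self-join: employees is joined to a second copy of itself, matching each row's manager_id to another row's id. Use LEFT JOIN so rows with manager_id=NULL are kept.
  - employee 1 (Xander): manager_id=NULL -> NULL
  - employee 2 (Karen): manager_id=NULL -> NULL
  - employee 3 (Carol): manager_id=NULL -> NULL
  - employee 4 (Leo): manager_id=3 -> Carol
  - employee 5 (Ivan): manager_id=1 -> Xander

SQL:
SELECT a.name AS item, b.name AS manager
FROM employees a
LEFT JOIN employees b ON a.manager_id = b.id

Result:
item   | manager
-------+--------
Xander | NULL   
Karen  | NULL   
Carol  | NULL   
Leo    | Carol  
Ivan   | Xander 


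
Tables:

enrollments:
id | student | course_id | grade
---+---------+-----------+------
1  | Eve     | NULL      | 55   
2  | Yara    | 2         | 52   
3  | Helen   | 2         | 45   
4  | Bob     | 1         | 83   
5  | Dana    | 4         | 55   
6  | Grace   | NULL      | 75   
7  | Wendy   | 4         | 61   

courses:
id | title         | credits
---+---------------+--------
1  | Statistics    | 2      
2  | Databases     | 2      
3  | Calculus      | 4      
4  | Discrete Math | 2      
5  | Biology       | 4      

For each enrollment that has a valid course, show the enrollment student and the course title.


INNER JOIN keeps only enrollments rows whose course_id matches an id in courses. Walk through each enrollment:
  - enrollment 1 (Eve): course_id=NULL, no match -> dropped
  - enrollment 2 (Yara): course_id=2 -> matches Databases
  - enrollment 3 (Helen): course_id=2 -> matches Databases
  - enrollment 4 (Bob): course_id=1 -> matches Statistics
  - enrollment 5 (Dana): course_id=4 -> matches Discrete Math
  - enrollment 6 (Grace): course_id=NULL, no match -> dropped
  - enrollment 7 (Wendy): course_id=4 -> matches Discrete Math
So 2 of 7 rows are dropped.

SQL:
SELECT a.student, b.title AS course
FROM enrollments a
INNER JOIN courses b ON a.course_id = b.id

Result:
student | course       
--------+--------------
Yara    | Databases    
Helen   | Databases    
Bob     | Statistics   
Dana    | Discrete Math
Wendy   | Discrete Math


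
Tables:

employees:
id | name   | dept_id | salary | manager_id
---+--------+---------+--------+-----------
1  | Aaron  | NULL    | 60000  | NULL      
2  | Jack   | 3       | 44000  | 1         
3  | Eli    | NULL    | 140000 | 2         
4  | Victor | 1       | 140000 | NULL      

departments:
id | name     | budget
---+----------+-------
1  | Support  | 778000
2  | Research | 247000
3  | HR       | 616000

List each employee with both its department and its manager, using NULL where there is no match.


Two LEFT JOINs from the same base table employees: one to departments via dept_id, one to employees itself via manager_id. Both are LEFT so every employee is preserved.
Match against departments:
  - employee 1 (Aaron): dept_id=NULL, no match -> kept with NULL
  - employee 2 (Jack): dept_id=3 -> matches HR
  - employee 3 (Eli): dept_id=NULL, no match -> kept with NULL
  - employee 4 (Victor): dept_id=1 -> matches Support
Match against employees (self):
  - employee 1 (Aaron): manager_id=NULL -> NULL
  - employee 2 (Jack): manager_id=1 -> Aaron
  - employee 3 (Eli): manager_id=2 -> Jack
  - employee 4 (Victor): manager_id=NULL -> NULL

SQL:
SELECT a.name, b.name AS department, c.name AS manager
FROM employees a
LEFT JOIN departments b ON a.dept_id = b.id
LEFT JOIN employees c ON a.manager_id = c.id

Result:
name   | department | manager
-------+------------+--------
Aaron  | NULL       | NULL   
Jack   | HR         | Aaron  
Eli    | NULL       | Jack   
Victor | Support    | NULL   


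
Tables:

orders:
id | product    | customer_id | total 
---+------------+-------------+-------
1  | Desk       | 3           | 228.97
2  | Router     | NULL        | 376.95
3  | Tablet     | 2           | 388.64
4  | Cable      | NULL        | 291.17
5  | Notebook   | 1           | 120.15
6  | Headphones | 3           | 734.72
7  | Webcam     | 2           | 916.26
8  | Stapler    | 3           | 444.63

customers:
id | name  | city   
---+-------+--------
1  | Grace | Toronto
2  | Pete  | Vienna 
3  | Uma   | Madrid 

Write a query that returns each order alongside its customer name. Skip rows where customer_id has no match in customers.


INNER JOIN keeps only orders rows whose customer_id matches an id in customers. Walk through each order:
  - order 1 (Desk): customer_id=3 -> matches Uma
  - order 2 (Router): customer_id=NULL, no match -> dropped
  - order 3 (Tablet): customer_id=2 -> matches Pete
  - order 4 (Cable): customer_id=NULL, no match -> dropped
  - order 5 (Notebook): customer_id=1 -> matches Grace
  - order 6 (Headphones): customer_id=3 -> matches Uma
  - order 7 (Webcam): customer_id=2 -> matches Pete
  - order 8 (Stapler): customer_id=3 -> matches Uma
So 2 of 8 rows are dropped.

SQL:
SELECT a.product, b.name AS customer
FROM orders a
INNER JOIN customers b ON a.customer_id = b.id

Result:
product    | customer
-----------+---------
Desk       | Uma     
Tablet     | Pete    
Notebook   | Grace   
Headphones | Uma     
Webcam     | Pete    
Stapler    | Uma     


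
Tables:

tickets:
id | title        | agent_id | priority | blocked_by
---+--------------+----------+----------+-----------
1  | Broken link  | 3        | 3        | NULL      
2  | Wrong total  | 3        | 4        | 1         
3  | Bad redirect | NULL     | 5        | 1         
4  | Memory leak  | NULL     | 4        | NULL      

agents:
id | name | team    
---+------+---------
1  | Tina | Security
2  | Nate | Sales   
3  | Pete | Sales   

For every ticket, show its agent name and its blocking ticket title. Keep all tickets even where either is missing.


Two LEFT JOINs from the same base table tickets: one to agents via agent_id, one to tickets itself via blocked_by. Both are LEFT so every ticket is preserved.
Match against agents:
  - ticket 1 (Broken link): agent_id=3 -> matches Pete
  - ticket 2 (Wrong total): agent_id=3 -> matches Pete
  - ticket 3 (Bad redirect): agent_id=NULL, no match -> kept with NULL
  - ticket 4 (Memory leak): agent_id=NULL, no match -> kept with NULL
Match against tickets (self):
  - ticket 1 (Broken link): blocked_by=NULL -> NULL
  - ticket 2 (Wrong total): blocked_by=1 -> Broken link
  - ticket 3 (Bad redirect): blocked_by=1 -> Broken link
  - ticket 4 (Memory leak): blocked_by=NULL -> NULL

SQL:
SELECT a.title, b.name AS agent, c.title AS blocked_by
FROM tickets a
LEFT JOIN agents b ON a.agent_id = b.id
LEFT JOIN tickets c ON a.blocked_by = c.id

Result:
title        | agent | blocked_by 
-------------+-------+------------
Broken link  | Pete  | NULL       
Wrong total  | Pete  | Broken link
Bad redirect | NULL  | Broken link
Memory leak  | NULL  | NULL       


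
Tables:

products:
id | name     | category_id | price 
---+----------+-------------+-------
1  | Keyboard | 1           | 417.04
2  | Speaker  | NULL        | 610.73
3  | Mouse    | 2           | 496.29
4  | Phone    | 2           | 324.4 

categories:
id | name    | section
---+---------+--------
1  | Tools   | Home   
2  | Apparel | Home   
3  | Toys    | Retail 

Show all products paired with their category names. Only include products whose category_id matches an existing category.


INNER JOIN keeps only products rows whose category_id matches an id in categories. Walk through each product:
  - product 1 (Keyboard): category_id=1 -> matches Tools
  - product 2 (Speaker): category_id=NULL, no match -> dropped
  - product 3 (Mouse): category_id=2 -> matches Apparel
  - product 4 (Phone): category_id=2 -> matches Apparel
So 1 of 4 rows is dropped.

SQL:
SELECT a.name, b.name AS category
FROM products a
INNER JOIN categories b ON a.category_id = b.id

Result:
name     | category
---------+---------
Keyboard | Tools   
Mouse    | Apparel 
Phone    | Apparel 


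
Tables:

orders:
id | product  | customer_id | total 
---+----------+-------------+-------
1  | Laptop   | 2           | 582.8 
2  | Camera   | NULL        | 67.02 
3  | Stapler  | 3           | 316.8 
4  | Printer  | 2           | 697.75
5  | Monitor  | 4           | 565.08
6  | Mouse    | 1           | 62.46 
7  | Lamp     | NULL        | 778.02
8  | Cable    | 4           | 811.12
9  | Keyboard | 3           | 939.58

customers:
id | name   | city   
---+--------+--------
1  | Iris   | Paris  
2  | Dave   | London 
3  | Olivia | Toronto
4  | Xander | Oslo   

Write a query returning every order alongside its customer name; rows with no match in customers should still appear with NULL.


LEFT JOIN keeps every row from orders (the left table); where customer_id has no match in customers, the customer columns become NULL. Walk through each order:
  - order 1 (Laptop): customer_id=2 -> matches Dave
  - order 2 (Camera): customer_id=NULL, no match -> kept with NULL
  - order 3 (Stapler): customer_id=3 -> matches Olivia
  - order 4 (Printer): customer_id=2 -> matches Dave
  - order 5 (Monitor): customer_id=4 -> matches Xander
  - order 6 (Mouse): customer_id=1 -> matches Iris
  - order 7 (Lamp): customer_id=NULL, no match -> kept with NULL
  - order 8 (Cable): customer_id=4 -> matches Xander
  - order 9 (Keyboard): customer_id=3 -> matches Olivia
All 9 rows appear; 2 have NULL customer.

SQL:
SELECT a.product, b.name AS customer
FROM orders a
LEFT JOIN customers b ON a.customer_id = b.id

Result:
product  | customer
---------+---------
Laptop   | Dave    
Camera   | NULL    
Stapler  | Olivia  
Printer  | Dave    
Monitor  | Xander  
Mouse    | Iris    
Lamp     | NULL    
Cable    | Xander  
Keyboard | Olivia  


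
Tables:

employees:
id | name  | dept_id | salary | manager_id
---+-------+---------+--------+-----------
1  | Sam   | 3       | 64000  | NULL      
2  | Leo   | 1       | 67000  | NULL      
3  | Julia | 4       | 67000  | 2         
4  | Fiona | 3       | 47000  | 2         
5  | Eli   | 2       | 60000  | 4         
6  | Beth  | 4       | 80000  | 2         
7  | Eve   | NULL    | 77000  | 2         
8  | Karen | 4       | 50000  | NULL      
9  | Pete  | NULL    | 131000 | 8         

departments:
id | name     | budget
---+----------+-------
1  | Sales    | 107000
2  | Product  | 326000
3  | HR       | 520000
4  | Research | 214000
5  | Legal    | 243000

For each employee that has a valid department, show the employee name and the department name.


INNER JOIN keeps only employees rows whose dept_id matches an id in departments. Walk through each employee:
  - employee 1 (Sam): dept_id=3 -> matches HR
  - employee 2 (Leo): dept_id=1 -> matches Sales
  - employee 3 (Julia): dept_id=4 -> matches Research
  - employee 4 (Fiona): dept_id=3 -> matches HR
  - employee 5 (Eli): dept_id=2 -> matches Product
  - employee 6 (Beth): dept_id=4 -> matches Research
  - employee 7 (Eve): dept_id=NULL, no match -> dropped
  - employee 8 (Karen): dept_id=4 -> matches Research
  - employee 9 (Pete): dept_id=NULL, no match -> dropped
So 2 of 9 rows are dropped.

SQL:
SELECT a.name, b.name AS department
FROM employees a
INNER JOIN departments b ON a.dept_id = b.id

Result:
name  | department
------+-----------
Sam   | HR        
Leo   | Sales     
Julia | Research  
Fiona | HR        
Eli   | Product   
Beth  | Research  
Karen | Research  


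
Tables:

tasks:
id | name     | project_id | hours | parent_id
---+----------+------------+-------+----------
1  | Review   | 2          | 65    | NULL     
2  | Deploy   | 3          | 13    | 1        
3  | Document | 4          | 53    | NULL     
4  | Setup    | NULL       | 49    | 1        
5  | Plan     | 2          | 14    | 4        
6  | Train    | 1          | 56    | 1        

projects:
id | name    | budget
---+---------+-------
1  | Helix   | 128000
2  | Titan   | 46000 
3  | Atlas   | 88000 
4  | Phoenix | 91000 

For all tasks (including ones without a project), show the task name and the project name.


LEFT JOIN keeps every row from tasks (the left table); where project_id has no match in projects, the project columns become NULL. Walk through each task:
  - task 1 (Review): project_id=2 -> matches Titan
  - task 2 (Deploy): project_id=3 -> matches Atlas
  - task 3 (Document): project_id=4 -> matches Phoenix
  - task 4 (Setup): project_id=NULL, no match -> kept with NULL
  - task 5 (Plan): project_id=2 -> matches Titan
  - task 6 (Train): project_id=1 -> matches Helix
All 6 rows appear; 1 has NULL project.

SQL:
SELECT a.name, b.name AS project
FROM tasks a
LEFT JOIN projects b ON a.project_id = b.id

Result:
name     | project
---------+--------
Review   | Titan  
Deploy   | Atlas  
Document | Phoenix
Setup    | NULL   
Plan     | Titan  
Train    | Helix  


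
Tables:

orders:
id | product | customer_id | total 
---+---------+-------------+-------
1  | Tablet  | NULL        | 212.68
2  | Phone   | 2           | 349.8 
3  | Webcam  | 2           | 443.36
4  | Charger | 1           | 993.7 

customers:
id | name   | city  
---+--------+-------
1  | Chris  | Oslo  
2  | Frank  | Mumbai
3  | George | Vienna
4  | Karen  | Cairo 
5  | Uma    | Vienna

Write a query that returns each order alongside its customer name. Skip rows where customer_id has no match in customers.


INNER JOIN keeps only orders rows whose customer_id matches an id in customers. Walk through each order:
  - order 1 (Tablet): customer_id=NULL, no match -> dropped
  - order 2 (Phone): customer_id=2 -> matches Frank
  - order 3 (Webcam): customer_id=2 -> matches Frank
  - order 4 (Charger): customer_id=1 -> matches Chris
So 1 of 4 rows is dropped.

SQL:
SELECT a.product, b.name AS customer
FROM orders a
INNER JOIN customers b ON a.customer_id = b.id

Result:
product | customer
--------+---------
Phone   | Frank   
Webcam  | Frank   
Charger | Chris   


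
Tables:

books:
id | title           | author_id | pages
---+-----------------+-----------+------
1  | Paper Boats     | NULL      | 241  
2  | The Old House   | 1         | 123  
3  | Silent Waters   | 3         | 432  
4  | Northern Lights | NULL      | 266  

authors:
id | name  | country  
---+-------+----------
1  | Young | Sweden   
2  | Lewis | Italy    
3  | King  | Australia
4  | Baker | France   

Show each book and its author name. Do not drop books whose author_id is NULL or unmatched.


LEFT JOIN keeps every row from books (the left table); where author_id has no match in authors, the author columns become NULL. Walk through each book:
  - book 1 (Paper Boats): author_id=NULL, no match -> kept with NULL
  - book 2 (The Old House): author_id=1 -> matches Young
  - book 3 (Silent Waters): author_id=3 -> matches King
  - book 4 (Northern Lights): author_id=NULL, no match -> kept with NULL
All 4 rows appear; 2 have NULL author.

SQL:
SELECT a.title, b.name AS author
FROM books a
LEFT JOIN authors b ON a.author_id = b.id

Result:
title           | author
----------------+-------
Paper Boats     | NULL  
The Old House   | Young 
Silent Waters   | King  
Northern Lights | NULL  


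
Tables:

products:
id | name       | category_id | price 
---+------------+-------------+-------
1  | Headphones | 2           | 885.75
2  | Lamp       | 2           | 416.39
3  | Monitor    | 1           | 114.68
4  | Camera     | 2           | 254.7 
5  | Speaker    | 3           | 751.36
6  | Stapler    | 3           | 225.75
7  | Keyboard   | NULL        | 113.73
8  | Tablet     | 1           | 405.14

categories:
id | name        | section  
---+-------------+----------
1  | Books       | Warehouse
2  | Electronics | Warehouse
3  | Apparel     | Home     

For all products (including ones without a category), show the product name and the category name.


LEFT JOIN keeps every row from products (the left table); where category_id has no match in categories, the category columns become NULL. Walk through each product:
  - product 1 (Headphones): category_id=2 -> matches Electronics
  - product 2 (Lamp): category_id=2 -> matches Electronics
  - product 3 (Monitor): category_id=1 -> matches Books
  - product 4 (Camera): category_id=2 -> matches Electronics
  - product 5 (Speaker): category_id=3 -> matches Apparel
  - product 6 (Stapler): category_id=3 -> matches Apparel
  - product 7 (Keyboard): category_id=NULL, no match -> kept with NULL
  - product 8 (Tablet): category_id=1 -> matches Books
All 8 rows appear; 1 has NULL category.

SQL:
SELECT a.name, b.name AS category
FROM products a
LEFT JOIN categories b ON a.category_id = b.id

Result:
name       | category   
-----------+------------
Headphones | Electronics
Lamp       | Electronics
Monitor    | Books      
Camera     | Electronics
Speaker    | Apparel    
Stapler    | Apparel    
Keyboard   | NULL       
Tablet     | Books      


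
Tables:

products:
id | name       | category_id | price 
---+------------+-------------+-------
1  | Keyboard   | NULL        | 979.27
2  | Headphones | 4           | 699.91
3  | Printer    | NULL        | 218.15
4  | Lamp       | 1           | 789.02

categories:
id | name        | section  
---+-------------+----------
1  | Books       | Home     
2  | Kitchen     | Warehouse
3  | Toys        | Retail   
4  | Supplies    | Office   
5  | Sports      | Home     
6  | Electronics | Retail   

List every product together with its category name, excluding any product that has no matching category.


INNER JOIN keeps only products rows whose category_id matches an id in categories. Walk through each product:
  - product 1 (Keyboard): category_id=NULL, no match -> dropped
  - product 2 (Headphones): category_id=4 -> matches Supplies
  - product 3 (Printer): category_id=NULL, no match -> dropped
  - product 4 (Lamp): category_id=1 -> matches Books
So 2 of 4 rows are dropped.

SQL:
SELECT a.name, b.name AS category
FROM products a
INNER JOIN categories b ON a.category_id = b.id

Result:
name       | category
-----------+---------
Headphones | Supplies
Lamp       | Books   


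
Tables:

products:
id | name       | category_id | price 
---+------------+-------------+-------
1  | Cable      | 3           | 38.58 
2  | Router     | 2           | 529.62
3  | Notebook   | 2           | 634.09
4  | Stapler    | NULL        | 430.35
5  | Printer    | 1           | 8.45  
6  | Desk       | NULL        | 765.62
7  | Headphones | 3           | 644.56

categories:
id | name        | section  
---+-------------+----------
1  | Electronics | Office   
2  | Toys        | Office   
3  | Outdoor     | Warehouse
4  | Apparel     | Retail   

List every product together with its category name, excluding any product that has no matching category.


INNER JOIN keeps only products rows whose category_id matches an id in categories. Walk through each product:
  - product 1 (Cable): category_id=3 -> matches Outdoor
  - product 2 (Router): category_id=2 -> matches Toys
  - product 3 (Notebook): category_id=2 -> matches Toys
  - product 4 (Stapler): category_id=NULL, no match -> dropped
  - product 5 (Printer): category_id=1 -> matches Electronics
  - product 6 (Desk): category_id=NULL, no match -> dropped
  - product 7 (Headphones): category_id=3 -> matches Outdoor
So 2 of 7 rows are dropped.

SQL:
SELECT a.name, b.name AS category
FROM products a
INNER JOIN categories b ON a.category_id = b.id

Result:
name       | category   
-----------+------------
Cable      | Outdoor    
Router     | Toys       
Notebook   | Toys       
Printer    | Electronics
Headphones | Outdoor    


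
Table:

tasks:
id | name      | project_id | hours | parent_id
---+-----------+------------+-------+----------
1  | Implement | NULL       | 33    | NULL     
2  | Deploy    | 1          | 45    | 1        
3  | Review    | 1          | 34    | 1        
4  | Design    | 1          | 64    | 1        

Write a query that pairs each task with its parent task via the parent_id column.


This is a self-join: tasks is joined to a second copy of itself, matching each row's parent_id to another row's id. Use LEFT JOIN so rows with parent_id=NULL are kept.
  - task 1 (Implement): parent_id=NULL -> NULL
  - task 2 (Deploy): parent_id=1 -> Implement
  - task 3 (Review): parent_id=1 -> Implement
  - task 4 (Design): parent_id=1 -> Implement

SQL:
SELECT a.name AS item, b.name AS parent
FROM tasks a
LEFT JOIN tasks b ON a.parent_id = b.id

Result:
item      | parent   
----------+----------
Implement | NULL     
Deploy    | Implement
Review    | Implement
Design    | Implement


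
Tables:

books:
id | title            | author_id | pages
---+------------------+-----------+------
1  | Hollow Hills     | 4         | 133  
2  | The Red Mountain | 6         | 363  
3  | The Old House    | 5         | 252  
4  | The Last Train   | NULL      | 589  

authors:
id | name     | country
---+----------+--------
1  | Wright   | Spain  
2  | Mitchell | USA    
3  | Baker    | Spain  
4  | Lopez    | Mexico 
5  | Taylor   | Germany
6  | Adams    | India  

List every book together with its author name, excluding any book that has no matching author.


INNER JOIN keeps only books rows whose author_id matches an id in authors. Walk through each book:
  - book 1 (Hollow Hills): author_id=4 -> matches Lopez
  - book 2 (The Red Mountain): author_id=6 -> matches Adams
  - book 3 (The Old House): author_id=5 -> matches Taylor
  - book 4 (The Last Train): author_id=NULL, no match -> dropped
So 1 of 4 rows is dropped.

SQL:
SELECT a.title, b.name AS author
FROM books a
INNER JOIN authors b ON a.author_id = b.id

Result:
title            | author
-----------------+-------
Hollow Hills     | Lopez 
The Red Mountain | Adams 
The Old House    | Taylor


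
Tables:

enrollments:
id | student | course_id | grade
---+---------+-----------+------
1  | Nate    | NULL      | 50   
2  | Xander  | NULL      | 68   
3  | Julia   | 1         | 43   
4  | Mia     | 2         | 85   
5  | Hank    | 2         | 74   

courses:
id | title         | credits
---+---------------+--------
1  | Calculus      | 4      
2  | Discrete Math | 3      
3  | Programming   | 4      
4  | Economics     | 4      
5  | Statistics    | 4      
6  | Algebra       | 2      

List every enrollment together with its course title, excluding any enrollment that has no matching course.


INNER JOIN keeps only enrollments rows whose course_id matches an id in courses. Walk through each enrollment:
  - enrollment 1 (Nate): course_id=NULL, no match -> dropped
  - enrollment 2 (Xander): course_id=NULL, no match -> dropped
  - enrollment 3 (Julia): course_id=1 -> matches Calculus
  - enrollment 4 (Mia): course_id=2 -> matches Discrete Math
  - enrollment 5 (Hank): course_id=2 -> matches Discrete Math
So 2 of 5 rows are dropped.

SQL:
SELECT a.student, b.title AS course
FROM enrollments a
INNER JOIN courses b ON a.course_id = b.id

Result:
student | course       
--------+--------------
Julia   | Calculus     
Mia     | Discrete Math
Hank    | Discrete Math


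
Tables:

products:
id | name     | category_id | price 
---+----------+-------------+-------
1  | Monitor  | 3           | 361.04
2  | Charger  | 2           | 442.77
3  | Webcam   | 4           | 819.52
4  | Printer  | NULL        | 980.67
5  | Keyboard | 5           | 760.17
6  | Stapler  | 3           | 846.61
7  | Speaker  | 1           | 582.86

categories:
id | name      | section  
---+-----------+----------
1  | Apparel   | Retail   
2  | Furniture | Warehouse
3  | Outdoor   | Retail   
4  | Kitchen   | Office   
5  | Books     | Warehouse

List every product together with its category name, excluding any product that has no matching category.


INNER JOIN keeps only products rows whose category_id matches an id in categories. Walk through each product:
  - product 1 (Monitor): category_id=3 -> matches Outdoor
  - product 2 (Charger): category_id=2 -> matches Furniture
  - product 3 (Webcam): category_id=4 -> matches Kitchen
  - product 4 (Printer): category_id=NULL, no match -> dropped
  - product 5 (Keyboard): category_id=5 -> matches Books
  - product 6 (Stapler): category_id=3 -> matches Outdoor
  - product 7 (Speaker): category_id=1 -> matches Apparel
So 1 of 7 rows is dropped.

SQL:
SELECT a.name, b.name AS category
FROM products a
INNER JOIN categories b ON a.category_id = b.id

Result:
name     | category 
---------+----------
Monitor  | Outdoor  
Charger  | Furniture
Webcam   | Kitchen  
Keyboard | Books    
Stapler  | Outdoor  
Speaker  | Apparel  


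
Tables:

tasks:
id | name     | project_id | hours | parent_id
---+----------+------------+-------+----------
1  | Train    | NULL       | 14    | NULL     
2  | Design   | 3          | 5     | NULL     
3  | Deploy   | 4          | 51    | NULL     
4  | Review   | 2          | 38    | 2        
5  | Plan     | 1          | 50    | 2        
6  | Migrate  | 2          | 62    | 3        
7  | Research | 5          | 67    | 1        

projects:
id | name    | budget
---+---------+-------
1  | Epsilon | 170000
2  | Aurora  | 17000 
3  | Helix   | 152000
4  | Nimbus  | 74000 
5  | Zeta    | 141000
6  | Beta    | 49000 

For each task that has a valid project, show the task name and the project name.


INNER JOIN keeps only tasks rows whose project_id matches an id in projects. Walk through each task:
  - task 1 (Train): project_id=NULL, no match -> dropped
  - task 2 (Design): project_id=3 -> matches Helix
  - task 3 (Deploy): project_id=4 -> matches Nimbus
  - task 4 (Review): project_id=2 -> matches Aurora
  - task 5 (Plan): project_id=1 -> matches Epsilon
  - task 6 (Migrate): project_id=2 -> matches Aurora
  - task 7 (Research): project_id=5 -> matches Zeta
So 1 of 7 rows is dropped.

SQL:
SELECT a.name, b.name AS project
FROM tasks a
INNER JOIN projects b ON a.project_id = b.id

Result:
name     | project
---------+--------
Design   | Helix  
Deploy   | Nimbus 
Review   | Aurora 
Plan     | Epsilon
Migrate  | Aurora 
Research | Zeta   


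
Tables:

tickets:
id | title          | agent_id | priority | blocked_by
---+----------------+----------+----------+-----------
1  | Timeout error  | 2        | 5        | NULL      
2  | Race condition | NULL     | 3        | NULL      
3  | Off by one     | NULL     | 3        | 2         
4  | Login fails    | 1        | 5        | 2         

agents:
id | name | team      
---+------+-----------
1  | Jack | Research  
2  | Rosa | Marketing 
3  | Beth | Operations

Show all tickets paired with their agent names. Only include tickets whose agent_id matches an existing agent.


INNER JOIN keeps only tickets rows whose agent_id matches an id in agents. Walk through each ticket:
  - ticket 1 (Timeout error): agent_id=2 -> matches Rosa
  - ticket 2 (Race condition): agent_id=NULL, no match -> dropped
  - ticket 3 (Off by one): agent_id=NULL, no match -> dropped
  - ticket 4 (Login fails): agent_id=1 -> matches Jack
So 2 of 4 rows are dropped.

SQL:
SELECT a.title, b.name AS agent
FROM tickets a
INNER JOIN agents b ON a.agent_id = b.id

Result:
title         | agent
--------------+------
Timeout error | Rosa 
Login fails   | Jack 


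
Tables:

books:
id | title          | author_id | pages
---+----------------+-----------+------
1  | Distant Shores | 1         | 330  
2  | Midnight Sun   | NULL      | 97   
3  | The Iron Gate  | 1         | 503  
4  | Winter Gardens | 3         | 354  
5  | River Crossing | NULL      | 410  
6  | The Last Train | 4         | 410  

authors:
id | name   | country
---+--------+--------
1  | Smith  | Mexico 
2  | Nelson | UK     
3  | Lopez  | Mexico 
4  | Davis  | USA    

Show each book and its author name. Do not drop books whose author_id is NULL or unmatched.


LEFT JOIN keeps every row from books (the left table); where author_id has no match in authors, the author columns become NULL. Walk through each book:
  - book 1 (Distant Shores): author_id=1 -> matches Smith
  - book 2 (Midnight Sun): author_id=NULL, no match -> kept with NULL
  - book 3 (The Iron Gate): author_id=1 -> matches Smith
  - book 4 (Winter Gardens): author_id=3 -> matches Lopez
  - book 5 (River Crossing): author_id=NULL, no match -> kept with NULL
  - book 6 (The Last Train): author_id=4 -> matches Davis
All 6 rows appear; 2 have NULL author.

SQL:
SELECT a.title, b.name AS author
FROM books a
LEFT JOIN authors b ON a.author_id = b.id

Result:
title          | author
---------------+-------
Distant Shores | Smith 
Midnight Sun   | NULL  
The Iron Gate  | Smith 
Winter Gardens | Lopez 
River Crossing | NULL  
The Last Train | Davis 


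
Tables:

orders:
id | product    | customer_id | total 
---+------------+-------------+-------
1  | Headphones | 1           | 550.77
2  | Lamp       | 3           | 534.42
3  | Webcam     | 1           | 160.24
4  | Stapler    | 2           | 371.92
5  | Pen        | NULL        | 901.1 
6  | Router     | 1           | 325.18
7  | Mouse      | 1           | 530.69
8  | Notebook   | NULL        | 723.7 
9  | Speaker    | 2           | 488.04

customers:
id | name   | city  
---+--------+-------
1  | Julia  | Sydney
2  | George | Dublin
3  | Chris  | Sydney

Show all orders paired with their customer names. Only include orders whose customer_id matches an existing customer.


INNER JOIN keeps only orders rows whose customer_id matches an id in customers. Walk through each order:
  - order 1 (Headphones): customer_id=1 -> matches Julia
  - order 2 (Lamp): customer_id=3 -> matches Chris
  - order 3 (Webcam): customer_id=1 -> matches Julia
  - order 4 (Stapler): customer_id=2 -> matches George
  - order 5 (Pen): customer_id=NULL, no match -> dropped
  - order 6 (Router): customer_id=1 -> matches Julia
  - order 7 (Mouse): customer_id=1 -> matches Julia
  - order 8 (Notebook): customer_id=NULL, no match -> dropped
  - order 9 (Speaker): customer_id=2 -> matches George
So 2 of 9 rows are dropped.

SQL:
SELECT a.product, b.name AS customer
FROM orders a
INNER JOIN customers b ON a.customer_id = b.id

Result:
product    | customer
-----------+---------
Headphones | Julia   
Lamp       | Chris   
Webcam     | Julia   
Stapler    | George  
Router     | Julia   
Mouse      | Julia   
Speaker    | George  


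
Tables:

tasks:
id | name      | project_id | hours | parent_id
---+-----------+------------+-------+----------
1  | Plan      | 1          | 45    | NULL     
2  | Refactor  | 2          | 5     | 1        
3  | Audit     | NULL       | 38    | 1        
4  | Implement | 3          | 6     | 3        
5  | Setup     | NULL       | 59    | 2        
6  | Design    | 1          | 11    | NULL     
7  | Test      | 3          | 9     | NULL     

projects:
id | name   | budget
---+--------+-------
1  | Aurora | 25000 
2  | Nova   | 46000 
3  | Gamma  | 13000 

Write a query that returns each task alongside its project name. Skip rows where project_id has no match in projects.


INNER JOIN keeps only tasks rows whose project_id matches an id in projects. Walk through each task:
  - task 1 (Plan): project_id=1 -> matches Aurora
  - task 2 (Refactor): project_id=2 -> matches Nova
  - task 3 (Audit): project_id=NULL, no match -> dropped
  - task 4 (Implement): project_id=3 -> matches Gamma
  - task 5 (Setup): project_id=NULL, no match -> dropped
  - task 6 (Design): project_id=1 -> matches Aurora
  - task 7 (Test): project_id=3 -> matches Gamma
So 2 of 7 rows are dropped.

SQL:
SELECT a.name, b.name AS project
FROM tasks a
INNER JOIN projects b ON a.project_id = b.id

Result:
name      | project
----------+--------
Plan      | Aurora 
Refactor  | Nova   
Implement | Gamma  
Design    | Aurora 
Test      | Gamma  


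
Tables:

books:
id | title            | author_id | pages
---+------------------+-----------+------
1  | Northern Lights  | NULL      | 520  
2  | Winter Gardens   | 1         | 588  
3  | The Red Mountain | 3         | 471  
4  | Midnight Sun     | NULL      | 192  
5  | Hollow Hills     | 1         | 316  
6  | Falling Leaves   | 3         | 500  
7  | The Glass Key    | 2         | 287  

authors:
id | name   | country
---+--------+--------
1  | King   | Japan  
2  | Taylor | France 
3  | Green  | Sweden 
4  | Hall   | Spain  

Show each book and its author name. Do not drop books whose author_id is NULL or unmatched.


LEFT JOIN keeps every row from books (the left table); where author_id has no match in authors, the author columns become NULL. Walk through each book:
  - book 1 (Northern Lights): author_id=NULL, no match -> kept with NULL
  - book 2 (Winter Gardens): author_id=1 -> matches King
  - book 3 (The Red Mountain): author_id=3 -> matches Green
  - book 4 (Midnight Sun): author_id=NULL, no match -> kept with NULL
  - book 5 (Hollow Hills): author_id=1 -> matches King
  - book 6 (Falling Leaves): author_id=3 -> matches Green
  - book 7 (The Glass Key): author_id=2 -> matches Taylor
All 7 rows appear; 2 have NULL author.

SQL:
SELECT a.title, b.name AS author
FROM books a
LEFT JOIN authors b ON a.author_id = b.id

Result:
title            | author
-----------------+-------
Northern Lights  | NULL  
Winter Gardens   | King  
The Red Mountain | Green 
Midnight Sun     | NULL  
Hollow Hills     | King  
Falling Leaves   | Green 
The Glass Key    | Taylor


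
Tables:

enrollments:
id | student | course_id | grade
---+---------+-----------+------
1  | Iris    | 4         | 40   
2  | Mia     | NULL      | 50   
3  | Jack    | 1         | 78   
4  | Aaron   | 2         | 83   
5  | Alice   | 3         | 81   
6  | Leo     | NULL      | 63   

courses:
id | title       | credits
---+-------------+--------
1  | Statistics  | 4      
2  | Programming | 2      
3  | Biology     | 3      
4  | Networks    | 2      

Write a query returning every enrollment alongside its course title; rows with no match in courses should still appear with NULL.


LEFT JOIN keeps every row from enrollments (the left table); where course_id has no match in courses, the course columns become NULL. Walk through each enrollment:
  - enrollment 1 (Iris): course_id=4 -> matches Networks
  - enrollment 2 (Mia): course_id=NULL, no match -> kept with NULL
  - enrollment 3 (Jack): course_id=1 -> matches Statistics
  - enrollment 4 (Aaron): course_id=2 -> matches Programming
  - enrollment 5 (Alice): course_id=3 -> matches Biology
  - enrollment 6 (Leo): course_id=NULL, no match -> kept with NULL
All 6 rows appear; 2 have NULL course.

SQL:
SELECT a.student, b.title AS course
FROM enrollments a
LEFT JOIN courses b ON a.course_id = b.id

Result:
student | course     
--------+------------
Iris    | Networks   
Mia     | NULL       
Jack    | Statistics 
Aaron   | Programming
Alice   | Biology    
Leo     | NULL       


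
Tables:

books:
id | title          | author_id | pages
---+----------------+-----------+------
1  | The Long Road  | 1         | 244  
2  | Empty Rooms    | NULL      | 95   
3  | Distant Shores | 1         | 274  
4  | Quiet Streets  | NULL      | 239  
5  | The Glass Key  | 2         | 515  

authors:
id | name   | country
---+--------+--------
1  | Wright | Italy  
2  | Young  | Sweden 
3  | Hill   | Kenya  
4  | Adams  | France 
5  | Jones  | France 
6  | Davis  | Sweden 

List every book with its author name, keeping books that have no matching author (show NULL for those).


LEFT JOIN keeps every row from books (the left table); where author_id has no match in authors, the author columns become NULL. Walk through each book:
  - book 1 (The Long Road): author_id=1 -> matches Wright
  - book 2 (Empty Rooms): author_id=NULL, no match -> kept with NULL
  - book 3 (Distant Shores): author_id=1 -> matches Wright
  - book 4 (Quiet Streets): author_id=NULL, no match -> kept with NULL
  - book 5 (The Glass Key): author_id=2 -> matches Young
All 5 rows appear; 2 have NULL author.

SQL:
SELECT a.title, b.name AS author
FROM books a
LEFT JOIN authors b ON a.author_id = b.id

Result:
title          | author
---------------+-------
The Long Road  | Wright
Empty Rooms    | NULL  
Distant Shores | Wright
Quiet Streets  | NULL  
The Glass Key  | Young 


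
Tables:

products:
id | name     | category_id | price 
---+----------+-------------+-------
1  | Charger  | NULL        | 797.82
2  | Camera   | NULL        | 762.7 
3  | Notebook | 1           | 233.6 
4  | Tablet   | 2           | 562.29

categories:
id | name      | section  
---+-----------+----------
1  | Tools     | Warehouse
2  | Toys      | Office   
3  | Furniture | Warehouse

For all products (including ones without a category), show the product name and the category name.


LEFT JOIN keeps every row from products (the left table); where category_id has no match in categories, the category columns become NULL. Walk through each product:
  - product 1 (Charger): category_id=NULL, no match -> kept with NULL
  - product 2 (Camera): category_id=NULL, no match -> kept with NULL
  - product 3 (Notebook): category_id=1 -> matches Tools
  - product 4 (Tablet): category_id=2 -> matches Toys
All 4 rows appear; 2 have NULL category.

SQL:
SELECT a.name, b.name AS category
FROM products a
LEFT JOIN categories b ON a.category_id = b.id

Result:
name     | category
---------+---------
Charger  | NULL    
Camera   | NULL    
Notebook | Tools   
Tablet   | Toys    


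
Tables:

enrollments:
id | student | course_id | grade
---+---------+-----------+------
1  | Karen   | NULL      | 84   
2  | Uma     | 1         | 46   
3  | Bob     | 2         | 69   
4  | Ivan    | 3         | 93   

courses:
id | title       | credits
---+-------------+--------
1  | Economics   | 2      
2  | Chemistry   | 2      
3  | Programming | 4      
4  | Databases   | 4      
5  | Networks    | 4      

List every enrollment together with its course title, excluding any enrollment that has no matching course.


INNER JOIN keeps only enrollments rows whose course_id matches an id in courses. Walk through each enrollment:
  - enrollment 1 (Karen): course_id=NULL, no match -> dropped
  - enrollment 2 (Uma): course_id=1 -> matches Economics
  - enrollment 3 (Bob): course_id=2 -> matches Chemistry
  - enrollment 4 (Ivan): course_id=3 -> matches Programming
So 1 of 4 rows is dropped.

SQL:
SELECT a.student, b.title AS course
FROM enrollments a
INNER JOIN courses b ON a.course_id = b.id

Result:
student | course     
--------+------------
Uma     | Economics  
Bob     | Chemistry  
Ivan    | Programming


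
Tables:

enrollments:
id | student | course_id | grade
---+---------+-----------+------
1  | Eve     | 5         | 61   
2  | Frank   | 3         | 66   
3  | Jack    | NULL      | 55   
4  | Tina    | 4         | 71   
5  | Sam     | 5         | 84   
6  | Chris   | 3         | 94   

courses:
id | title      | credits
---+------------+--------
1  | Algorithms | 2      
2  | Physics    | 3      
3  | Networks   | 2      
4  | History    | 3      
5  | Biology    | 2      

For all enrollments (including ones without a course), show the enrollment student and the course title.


LEFT JOIN keeps every row from enrollments (the left table); where course_id has no match in courses, the course columns become NULL. Walk through each enrollment:
  - enrollment 1 (Eve): course_id=5 -> matches Biology
  - enrollment 2 (Frank): course_id=3 -> matches Networks
  - enrollment 3 (Jack): course_id=NULL, no match -> kept with NULL
  - enrollment 4 (Tina): course_id=4 -> matches History
  - enrollment 5 (Sam): course_id=5 -> matches Biology
  - enrollment 6 (Chris): course_id=3 -> matches Networks
All 6 rows appear; 1 has NULL course.

SQL:
SELECT a.student, b.title AS course
FROM enrollments a
LEFT JOIN courses b ON a.course_id = b.id

Result:
student | course  
--------+---------
Eve     | Biology 
Frank   | Networks
Jack    | NULL    
Tina    | History 
Sam     | Biology 
Chris   | Networks
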